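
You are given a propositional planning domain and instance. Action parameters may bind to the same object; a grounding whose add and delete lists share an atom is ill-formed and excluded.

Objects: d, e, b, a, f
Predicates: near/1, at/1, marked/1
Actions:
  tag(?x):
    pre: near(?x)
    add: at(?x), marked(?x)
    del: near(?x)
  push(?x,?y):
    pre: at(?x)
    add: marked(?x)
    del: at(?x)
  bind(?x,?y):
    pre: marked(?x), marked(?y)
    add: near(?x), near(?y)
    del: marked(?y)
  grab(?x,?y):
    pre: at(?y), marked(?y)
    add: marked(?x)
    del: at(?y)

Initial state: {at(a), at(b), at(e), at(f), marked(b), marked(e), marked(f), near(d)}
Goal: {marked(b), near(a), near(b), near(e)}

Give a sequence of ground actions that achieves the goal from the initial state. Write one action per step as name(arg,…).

push(a,d); bind(e,e); bind(b,a)

1. push(a,d)  →  {at(b), at(e), at(f), marked(a), marked(b), marked(e), marked(f), near(d)}
2. bind(e,e)  →  {at(b), at(e), at(f), marked(a), marked(b), marked(f), near(d), near(e)}
3. bind(b,a)  →  {at(b), at(e), at(f), marked(b), marked(f), near(a), near(b), near(d), near(e)}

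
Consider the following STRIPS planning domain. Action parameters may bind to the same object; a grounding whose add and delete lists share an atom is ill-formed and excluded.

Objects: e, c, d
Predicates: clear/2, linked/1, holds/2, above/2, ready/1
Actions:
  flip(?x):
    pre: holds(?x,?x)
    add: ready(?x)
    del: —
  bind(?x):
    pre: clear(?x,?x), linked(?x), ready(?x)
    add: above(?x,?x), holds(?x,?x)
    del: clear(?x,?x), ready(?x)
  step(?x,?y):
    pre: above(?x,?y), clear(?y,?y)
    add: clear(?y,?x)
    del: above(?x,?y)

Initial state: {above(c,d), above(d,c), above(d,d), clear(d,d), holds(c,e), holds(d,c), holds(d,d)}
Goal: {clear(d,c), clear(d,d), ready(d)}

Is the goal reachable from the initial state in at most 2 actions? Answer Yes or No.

1. flip(d)  →  {above(c,d), above(d,c), above(d,d), clear(d,d), holds(c,e), holds(d,c), holds(d,d), ready(d)}
2. step(c,d)  →  {above(d,c), above(d,d), clear(d,c), clear(d,d), holds(c,e), holds(d,c), holds(d,d), ready(d)}
optimal plan length = 2; 2 ≤ 2

Yes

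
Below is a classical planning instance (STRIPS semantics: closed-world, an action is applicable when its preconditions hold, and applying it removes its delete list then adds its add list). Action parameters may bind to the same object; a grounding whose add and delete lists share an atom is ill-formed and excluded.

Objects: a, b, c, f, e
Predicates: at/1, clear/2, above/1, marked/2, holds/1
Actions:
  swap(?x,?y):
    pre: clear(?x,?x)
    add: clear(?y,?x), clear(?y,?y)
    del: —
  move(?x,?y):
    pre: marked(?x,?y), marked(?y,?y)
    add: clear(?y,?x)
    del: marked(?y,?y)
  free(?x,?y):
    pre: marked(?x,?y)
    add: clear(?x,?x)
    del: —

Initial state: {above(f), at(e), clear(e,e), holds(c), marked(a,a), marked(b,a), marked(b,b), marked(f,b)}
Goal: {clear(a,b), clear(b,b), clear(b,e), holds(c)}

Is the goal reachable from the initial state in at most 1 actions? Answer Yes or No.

No

1. swap(e,b)  →  {above(f), at(e), clear(b,b), clear(b,e), clear(e,e), holds(c), marked(a,a), marked(b,a), marked(b,b), marked(f,b)}
2. swap(b,a)  →  {above(f), at(e), clear(a,a), clear(a,b), clear(b,b), clear(b,e), clear(e,e), holds(c), marked(a,a), marked(b,a), marked(b,b), marked(f,b)}
optimal plan length = 2; 2 > 1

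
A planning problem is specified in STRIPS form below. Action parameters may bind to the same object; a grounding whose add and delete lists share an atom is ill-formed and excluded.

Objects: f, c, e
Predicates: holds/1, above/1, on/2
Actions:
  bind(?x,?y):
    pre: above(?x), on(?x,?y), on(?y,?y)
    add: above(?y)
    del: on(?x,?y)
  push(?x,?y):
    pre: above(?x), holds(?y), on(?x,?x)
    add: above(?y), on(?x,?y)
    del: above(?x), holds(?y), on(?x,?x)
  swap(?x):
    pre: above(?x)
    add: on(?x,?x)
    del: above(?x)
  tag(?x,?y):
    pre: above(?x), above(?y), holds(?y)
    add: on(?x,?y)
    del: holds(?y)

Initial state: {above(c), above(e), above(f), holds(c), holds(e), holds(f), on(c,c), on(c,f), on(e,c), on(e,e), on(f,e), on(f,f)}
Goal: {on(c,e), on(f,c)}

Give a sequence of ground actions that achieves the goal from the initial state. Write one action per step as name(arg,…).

push(f,c); push(c,e)

1. push(f,c)  →  {above(c), above(e), holds(e), holds(f), on(c,c), on(c,f), on(e,c), on(e,e), on(f,c), on(f,e)}
2. push(c,e)  →  {above(e), holds(f), on(c,e), on(c,f), on(e,c), on(e,e), on(f,c), on(f,e)}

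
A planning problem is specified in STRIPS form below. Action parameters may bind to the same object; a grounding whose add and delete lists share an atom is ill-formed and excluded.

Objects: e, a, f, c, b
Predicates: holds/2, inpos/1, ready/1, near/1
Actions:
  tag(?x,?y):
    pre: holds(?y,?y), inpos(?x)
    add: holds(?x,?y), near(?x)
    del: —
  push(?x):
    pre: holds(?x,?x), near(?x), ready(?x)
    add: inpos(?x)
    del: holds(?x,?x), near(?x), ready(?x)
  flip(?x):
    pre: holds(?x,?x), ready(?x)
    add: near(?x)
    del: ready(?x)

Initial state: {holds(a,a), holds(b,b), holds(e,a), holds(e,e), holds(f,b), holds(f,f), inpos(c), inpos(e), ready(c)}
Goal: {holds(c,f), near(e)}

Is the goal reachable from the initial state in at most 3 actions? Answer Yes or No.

Yes

1. tag(e,e)  →  {holds(a,a), holds(b,b), holds(e,a), holds(e,e), holds(f,b), holds(f,f), inpos(c), inpos(e), near(e), ready(c)}
2. tag(c,f)  →  {holds(a,a), holds(b,b), holds(c,f), holds(e,a), holds(e,e), holds(f,b), holds(f,f), inpos(c), inpos(e), near(c), near(e), ready(c)}
optimal plan length = 2; 2 ≤ 3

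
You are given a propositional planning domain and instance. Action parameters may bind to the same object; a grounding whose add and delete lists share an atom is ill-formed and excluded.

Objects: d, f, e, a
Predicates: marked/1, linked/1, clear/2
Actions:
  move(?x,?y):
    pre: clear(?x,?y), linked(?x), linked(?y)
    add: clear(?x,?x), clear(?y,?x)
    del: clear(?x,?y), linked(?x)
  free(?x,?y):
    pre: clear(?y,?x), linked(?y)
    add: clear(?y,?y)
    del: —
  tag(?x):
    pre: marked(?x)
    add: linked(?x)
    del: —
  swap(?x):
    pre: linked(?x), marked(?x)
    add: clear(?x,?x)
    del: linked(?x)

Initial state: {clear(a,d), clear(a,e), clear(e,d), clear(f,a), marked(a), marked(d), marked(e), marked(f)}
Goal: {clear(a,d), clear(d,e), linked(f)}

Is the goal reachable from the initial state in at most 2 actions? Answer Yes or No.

1. tag(d)  →  {clear(a,d), clear(a,e), clear(e,d), clear(f,a), linked(d), marked(a), marked(d), marked(e), marked(f)}
2. tag(f)  →  {clear(a,d), clear(a,e), clear(e,d), clear(f,a), linked(d), linked(f), marked(a), marked(d), marked(e), marked(f)}
3. tag(e)  →  {clear(a,d), clear(a,e), clear(e,d), clear(f,a), linked(d), linked(e), linked(f), marked(a), marked(d), marked(e), marked(f)}
4. move(e,d)  →  {clear(a,d), clear(a,e), clear(d,e), clear(e,e), clear(f,a), linked(d), linked(f), marked(a), marked(d), marked(e), marked(f)}
optimal plan length = 4; 4 > 2

No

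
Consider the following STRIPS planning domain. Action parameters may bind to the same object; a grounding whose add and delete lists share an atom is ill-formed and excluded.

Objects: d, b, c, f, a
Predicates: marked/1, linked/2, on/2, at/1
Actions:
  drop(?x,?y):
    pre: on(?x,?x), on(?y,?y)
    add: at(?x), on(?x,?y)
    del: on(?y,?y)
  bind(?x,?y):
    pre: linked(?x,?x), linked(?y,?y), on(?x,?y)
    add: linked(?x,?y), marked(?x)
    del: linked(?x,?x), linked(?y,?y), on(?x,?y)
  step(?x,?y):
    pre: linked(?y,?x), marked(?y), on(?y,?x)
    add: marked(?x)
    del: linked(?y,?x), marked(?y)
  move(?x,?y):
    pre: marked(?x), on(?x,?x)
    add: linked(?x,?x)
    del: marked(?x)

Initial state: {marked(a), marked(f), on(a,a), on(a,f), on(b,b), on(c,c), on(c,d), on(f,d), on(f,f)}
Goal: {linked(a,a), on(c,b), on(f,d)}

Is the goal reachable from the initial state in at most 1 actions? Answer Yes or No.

1. drop(c,b)  →  {at(c), marked(a), marked(f), on(a,a), on(a,f), on(c,b), on(c,c), on(c,d), on(f,d), on(f,f)}
2. move(a,d)  →  {at(c), linked(a,a), marked(f), on(a,a), on(a,f), on(c,b), on(c,c), on(c,d), on(f,d), on(f,f)}
optimal plan length = 2; 2 > 1

No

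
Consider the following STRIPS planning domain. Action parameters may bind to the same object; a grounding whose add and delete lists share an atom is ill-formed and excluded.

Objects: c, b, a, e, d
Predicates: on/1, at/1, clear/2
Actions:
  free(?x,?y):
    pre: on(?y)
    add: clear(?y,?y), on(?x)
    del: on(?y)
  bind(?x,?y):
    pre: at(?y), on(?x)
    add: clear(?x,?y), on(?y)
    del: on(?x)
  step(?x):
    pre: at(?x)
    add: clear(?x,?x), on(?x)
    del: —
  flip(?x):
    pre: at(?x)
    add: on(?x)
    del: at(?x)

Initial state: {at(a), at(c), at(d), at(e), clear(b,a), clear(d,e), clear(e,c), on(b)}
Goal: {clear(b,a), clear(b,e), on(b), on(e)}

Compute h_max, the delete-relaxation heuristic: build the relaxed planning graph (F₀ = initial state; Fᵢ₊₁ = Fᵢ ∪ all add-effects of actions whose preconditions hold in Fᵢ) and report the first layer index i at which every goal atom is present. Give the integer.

1

F0 = init (8 atoms)
F1 = F0 ∪ {clear(a,a), clear(b,b), clear(b,c), clear(b,d), clear(b,e), clear(c,c), clear(d,d), clear(e,e), on(a), on(c), on(d), on(e)}  (20 atoms)
goal ⊆ F1  ⇒  h_max = 1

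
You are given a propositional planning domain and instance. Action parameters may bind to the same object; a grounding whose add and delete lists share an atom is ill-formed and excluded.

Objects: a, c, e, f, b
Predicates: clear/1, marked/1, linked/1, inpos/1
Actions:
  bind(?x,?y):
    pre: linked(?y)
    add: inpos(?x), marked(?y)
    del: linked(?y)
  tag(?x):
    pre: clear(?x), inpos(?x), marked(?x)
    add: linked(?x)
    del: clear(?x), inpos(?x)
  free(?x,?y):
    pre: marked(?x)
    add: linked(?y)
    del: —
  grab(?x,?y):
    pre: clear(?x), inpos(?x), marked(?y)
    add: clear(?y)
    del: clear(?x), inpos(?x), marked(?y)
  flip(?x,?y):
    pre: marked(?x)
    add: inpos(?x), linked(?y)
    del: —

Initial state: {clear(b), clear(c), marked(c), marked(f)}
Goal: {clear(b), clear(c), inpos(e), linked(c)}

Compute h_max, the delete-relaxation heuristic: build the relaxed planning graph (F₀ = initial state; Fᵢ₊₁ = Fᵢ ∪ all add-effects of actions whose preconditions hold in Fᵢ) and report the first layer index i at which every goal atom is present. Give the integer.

F0 = init (4 atoms)
F1 = F0 ∪ {inpos(c), inpos(f), linked(a), linked(b), linked(c), linked(e), linked(f)}  (11 atoms)
F2 = F1 ∪ {clear(f), inpos(a), inpos(b), inpos(e), marked(a), marked(b), marked(e)}  (18 atoms)
goal ⊆ F2  ⇒  h_max = 2

2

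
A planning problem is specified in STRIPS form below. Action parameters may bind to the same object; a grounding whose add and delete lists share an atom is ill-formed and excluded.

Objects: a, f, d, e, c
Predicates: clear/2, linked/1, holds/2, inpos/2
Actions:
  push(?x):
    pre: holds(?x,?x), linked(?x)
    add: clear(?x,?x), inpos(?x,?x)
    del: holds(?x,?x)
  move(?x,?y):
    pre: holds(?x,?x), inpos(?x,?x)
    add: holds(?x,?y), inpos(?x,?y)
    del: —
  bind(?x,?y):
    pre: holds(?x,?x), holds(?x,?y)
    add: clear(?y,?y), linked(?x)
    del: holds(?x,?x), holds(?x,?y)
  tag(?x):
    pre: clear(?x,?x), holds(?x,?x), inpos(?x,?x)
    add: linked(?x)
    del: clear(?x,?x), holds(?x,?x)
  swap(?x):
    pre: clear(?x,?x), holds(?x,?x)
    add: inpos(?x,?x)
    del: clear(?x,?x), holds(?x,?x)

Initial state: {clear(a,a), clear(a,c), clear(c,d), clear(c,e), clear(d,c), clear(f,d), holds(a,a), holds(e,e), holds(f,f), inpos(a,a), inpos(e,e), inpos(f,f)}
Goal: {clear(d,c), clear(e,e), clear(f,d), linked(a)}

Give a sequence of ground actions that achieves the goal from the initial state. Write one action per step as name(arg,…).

move(a,e); bind(a,e)

1. move(a,e)  →  {clear(a,a), clear(a,c), clear(c,d), clear(c,e), clear(d,c), clear(f,d), holds(a,a), holds(a,e), holds(e,e), holds(f,f), inpos(a,a), inpos(a,e), inpos(e,e), inpos(f,f)}
2. bind(a,e)  →  {clear(a,a), clear(a,c), clear(c,d), clear(c,e), clear(d,c), clear(e,e), clear(f,d), holds(e,e), holds(f,f), inpos(a,a), inpos(a,e), inpos(e,e), inpos(f,f), linked(a)}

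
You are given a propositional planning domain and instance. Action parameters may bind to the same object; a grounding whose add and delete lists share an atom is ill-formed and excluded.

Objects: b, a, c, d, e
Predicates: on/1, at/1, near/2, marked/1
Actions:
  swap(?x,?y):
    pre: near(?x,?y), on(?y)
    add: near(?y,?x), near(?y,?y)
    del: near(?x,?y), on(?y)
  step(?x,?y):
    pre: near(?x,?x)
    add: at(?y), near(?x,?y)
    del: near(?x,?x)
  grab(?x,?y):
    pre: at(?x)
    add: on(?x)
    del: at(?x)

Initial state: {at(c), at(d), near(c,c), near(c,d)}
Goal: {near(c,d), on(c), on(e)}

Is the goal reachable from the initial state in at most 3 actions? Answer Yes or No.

1. step(c,e)  →  {at(c), at(d), at(e), near(c,d), near(c,e)}
2. grab(c,b)  →  {at(d), at(e), near(c,d), near(c,e), on(c)}
3. grab(e,b)  →  {at(d), near(c,d), near(c,e), on(c), on(e)}
optimal plan length = 3; 3 ≤ 3

Yes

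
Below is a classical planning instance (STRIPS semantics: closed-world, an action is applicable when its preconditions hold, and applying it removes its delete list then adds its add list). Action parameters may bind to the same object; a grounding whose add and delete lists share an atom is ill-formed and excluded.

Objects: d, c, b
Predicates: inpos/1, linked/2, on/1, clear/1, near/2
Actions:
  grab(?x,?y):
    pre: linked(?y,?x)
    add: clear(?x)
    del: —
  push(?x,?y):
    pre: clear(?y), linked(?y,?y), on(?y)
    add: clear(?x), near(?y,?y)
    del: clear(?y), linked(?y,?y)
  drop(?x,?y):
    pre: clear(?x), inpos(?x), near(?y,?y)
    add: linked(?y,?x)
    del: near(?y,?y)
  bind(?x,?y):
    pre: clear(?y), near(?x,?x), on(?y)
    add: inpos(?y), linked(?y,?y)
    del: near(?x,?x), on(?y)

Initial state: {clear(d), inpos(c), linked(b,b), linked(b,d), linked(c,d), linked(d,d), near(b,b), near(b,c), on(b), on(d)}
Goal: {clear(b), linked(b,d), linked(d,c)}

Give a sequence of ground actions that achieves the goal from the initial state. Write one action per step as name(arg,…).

1. grab(b,b)  →  {clear(b), clear(d), inpos(c), linked(b,b), linked(b,d), linked(c,d), linked(d,d), near(b,b), near(b,c), on(b), on(d)}
2. push(c,d)  →  {clear(b), clear(c), inpos(c), linked(b,b), linked(b,d), linked(c,d), near(b,b), near(b,c), near(d,d), on(b), on(d)}
3. drop(c,d)  →  {clear(b), clear(c), inpos(c), linked(b,b), linked(b,d), linked(c,d), linked(d,c), near(b,b), near(b,c), on(b), on(d)}

grab(b,b); push(c,d); drop(c,d)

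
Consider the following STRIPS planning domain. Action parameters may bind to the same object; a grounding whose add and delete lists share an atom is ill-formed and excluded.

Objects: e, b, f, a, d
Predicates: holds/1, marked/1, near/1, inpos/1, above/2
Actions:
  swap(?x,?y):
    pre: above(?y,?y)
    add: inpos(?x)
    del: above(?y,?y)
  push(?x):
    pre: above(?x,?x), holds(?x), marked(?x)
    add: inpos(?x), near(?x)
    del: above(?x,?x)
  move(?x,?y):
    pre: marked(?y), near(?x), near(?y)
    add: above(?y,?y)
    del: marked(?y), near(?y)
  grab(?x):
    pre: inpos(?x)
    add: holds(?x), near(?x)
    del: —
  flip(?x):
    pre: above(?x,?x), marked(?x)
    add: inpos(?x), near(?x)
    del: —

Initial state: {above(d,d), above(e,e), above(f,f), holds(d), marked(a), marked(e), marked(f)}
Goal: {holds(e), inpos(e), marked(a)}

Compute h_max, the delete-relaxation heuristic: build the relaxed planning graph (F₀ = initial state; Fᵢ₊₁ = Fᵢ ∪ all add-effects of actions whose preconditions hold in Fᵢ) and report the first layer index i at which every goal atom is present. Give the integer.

2

F0 = init (7 atoms)
F1 = F0 ∪ {inpos(a), inpos(b), inpos(d), inpos(e), inpos(f), near(e), near(f)}  (14 atoms)
F2 = F1 ∪ {holds(a), holds(b), holds(e), holds(f), near(a), near(b), near(d)}  (21 atoms)
goal ⊆ F2  ⇒  h_max = 2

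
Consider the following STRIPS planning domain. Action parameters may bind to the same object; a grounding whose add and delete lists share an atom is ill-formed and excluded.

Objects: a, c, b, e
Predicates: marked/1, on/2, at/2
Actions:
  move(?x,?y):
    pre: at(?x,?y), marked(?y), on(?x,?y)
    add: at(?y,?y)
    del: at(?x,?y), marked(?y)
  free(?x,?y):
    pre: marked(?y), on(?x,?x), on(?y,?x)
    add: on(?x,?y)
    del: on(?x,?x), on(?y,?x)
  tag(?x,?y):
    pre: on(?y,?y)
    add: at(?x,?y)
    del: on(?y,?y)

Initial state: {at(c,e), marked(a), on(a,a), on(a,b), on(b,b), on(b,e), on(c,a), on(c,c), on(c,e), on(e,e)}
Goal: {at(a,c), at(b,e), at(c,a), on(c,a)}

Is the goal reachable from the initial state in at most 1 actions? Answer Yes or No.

1. tag(a,c)  →  {at(a,c), at(c,e), marked(a), on(a,a), on(a,b), on(b,b), on(b,e), on(c,a), on(c,e), on(e,e)}
2. tag(c,a)  →  {at(a,c), at(c,a), at(c,e), marked(a), on(a,b), on(b,b), on(b,e), on(c,a), on(c,e), on(e,e)}
3. tag(b,e)  →  {at(a,c), at(b,e), at(c,a), at(c,e), marked(a), on(a,b), on(b,b), on(b,e), on(c,a), on(c,e)}
optimal plan length = 3; 3 > 1

No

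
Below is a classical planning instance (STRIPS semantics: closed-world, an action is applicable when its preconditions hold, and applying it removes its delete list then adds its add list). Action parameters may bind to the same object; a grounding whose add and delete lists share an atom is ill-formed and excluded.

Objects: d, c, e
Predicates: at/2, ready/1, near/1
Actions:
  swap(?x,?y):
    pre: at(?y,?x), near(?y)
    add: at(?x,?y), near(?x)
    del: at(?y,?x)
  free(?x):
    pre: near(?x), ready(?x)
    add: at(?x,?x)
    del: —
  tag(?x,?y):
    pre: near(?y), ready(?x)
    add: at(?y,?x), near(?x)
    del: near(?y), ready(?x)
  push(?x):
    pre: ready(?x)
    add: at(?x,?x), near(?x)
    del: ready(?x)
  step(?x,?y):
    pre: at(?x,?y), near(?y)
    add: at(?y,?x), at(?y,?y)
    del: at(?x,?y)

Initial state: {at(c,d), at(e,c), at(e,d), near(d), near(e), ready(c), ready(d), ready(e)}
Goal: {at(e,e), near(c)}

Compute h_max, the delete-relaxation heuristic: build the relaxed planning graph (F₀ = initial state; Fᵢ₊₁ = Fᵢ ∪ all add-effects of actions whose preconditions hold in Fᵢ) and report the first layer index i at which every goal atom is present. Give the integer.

1

F0 = init (8 atoms)
F1 = F0 ∪ {at(c,c), at(c,e), at(d,c), at(d,d), at(d,e), at(e,e), near(c)}  (15 atoms)
goal ⊆ F1  ⇒  h_max = 1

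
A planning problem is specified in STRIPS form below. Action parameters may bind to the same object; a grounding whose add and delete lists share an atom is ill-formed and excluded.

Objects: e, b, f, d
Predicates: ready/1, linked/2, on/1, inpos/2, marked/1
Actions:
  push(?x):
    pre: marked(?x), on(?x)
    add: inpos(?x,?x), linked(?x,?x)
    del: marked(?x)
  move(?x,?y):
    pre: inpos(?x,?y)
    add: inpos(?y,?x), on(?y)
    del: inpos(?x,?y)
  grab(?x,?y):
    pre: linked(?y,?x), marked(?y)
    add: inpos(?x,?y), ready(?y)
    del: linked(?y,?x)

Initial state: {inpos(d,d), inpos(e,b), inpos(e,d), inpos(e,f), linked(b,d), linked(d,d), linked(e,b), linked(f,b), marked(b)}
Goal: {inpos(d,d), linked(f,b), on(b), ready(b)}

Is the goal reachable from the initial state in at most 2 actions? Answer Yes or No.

1. move(e,b)  →  {inpos(b,e), inpos(d,d), inpos(e,d), inpos(e,f), linked(b,d), linked(d,d), linked(e,b), linked(f,b), marked(b), on(b)}
2. grab(d,b)  →  {inpos(b,e), inpos(d,b), inpos(d,d), inpos(e,d), inpos(e,f), linked(d,d), linked(e,b), linked(f,b), marked(b), on(b), ready(b)}
optimal plan length = 2; 2 ≤ 2

Yes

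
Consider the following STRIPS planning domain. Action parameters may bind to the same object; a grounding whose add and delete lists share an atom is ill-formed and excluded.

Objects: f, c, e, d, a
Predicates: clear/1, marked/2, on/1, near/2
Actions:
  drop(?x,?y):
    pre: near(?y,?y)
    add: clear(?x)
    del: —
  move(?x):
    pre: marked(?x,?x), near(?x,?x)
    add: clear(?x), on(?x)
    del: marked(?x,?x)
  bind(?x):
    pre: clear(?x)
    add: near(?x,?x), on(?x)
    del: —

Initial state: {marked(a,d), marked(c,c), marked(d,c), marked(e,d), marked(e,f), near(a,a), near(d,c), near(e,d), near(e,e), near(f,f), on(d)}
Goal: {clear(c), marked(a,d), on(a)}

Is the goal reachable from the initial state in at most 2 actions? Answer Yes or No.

No

1. drop(c,f)  →  {clear(c), marked(a,d), marked(c,c), marked(d,c), marked(e,d), marked(e,f), near(a,a), near(d,c), near(e,d), near(e,e), near(f,f), on(d)}
2. drop(a,f)  →  {clear(a), clear(c), marked(a,d), marked(c,c), marked(d,c), marked(e,d), marked(e,f), near(a,a), near(d,c), near(e,d), near(e,e), near(f,f), on(d)}
3. bind(a)  →  {clear(a), clear(c), marked(a,d), marked(c,c), marked(d,c), marked(e,d), marked(e,f), near(a,a), near(d,c), near(e,d), near(e,e), near(f,f), on(a), on(d)}
optimal plan length = 3; 3 > 2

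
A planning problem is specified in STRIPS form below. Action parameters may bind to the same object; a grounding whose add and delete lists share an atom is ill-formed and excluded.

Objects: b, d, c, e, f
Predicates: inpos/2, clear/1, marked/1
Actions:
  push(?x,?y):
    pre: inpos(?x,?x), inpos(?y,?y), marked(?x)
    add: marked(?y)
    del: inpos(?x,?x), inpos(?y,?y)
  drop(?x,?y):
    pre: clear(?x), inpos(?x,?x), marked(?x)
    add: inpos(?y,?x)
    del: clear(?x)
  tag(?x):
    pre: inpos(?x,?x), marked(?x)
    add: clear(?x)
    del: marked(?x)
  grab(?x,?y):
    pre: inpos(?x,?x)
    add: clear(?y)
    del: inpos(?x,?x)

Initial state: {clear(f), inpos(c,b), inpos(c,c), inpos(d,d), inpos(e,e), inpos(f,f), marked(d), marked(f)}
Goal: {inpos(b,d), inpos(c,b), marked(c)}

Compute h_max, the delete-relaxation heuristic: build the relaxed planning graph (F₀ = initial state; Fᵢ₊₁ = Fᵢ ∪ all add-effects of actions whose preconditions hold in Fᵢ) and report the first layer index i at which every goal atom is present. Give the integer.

F0 = init (8 atoms)
F1 = F0 ∪ {clear(b), clear(c), clear(d), clear(e), inpos(b,f), inpos(c,f), inpos(d,f), inpos(e,f), marked(c), marked(e)}  (18 atoms)
F2 = F1 ∪ {inpos(b,c), inpos(b,d), inpos(b,e), inpos(c,d), inpos(c,e), inpos(d,c), inpos(d,e), inpos(e,c), inpos(e,d), inpos(f,c), inpos(f,d), inpos(f,e)}  (30 atoms)
goal ⊆ F2  ⇒  h_max = 2

2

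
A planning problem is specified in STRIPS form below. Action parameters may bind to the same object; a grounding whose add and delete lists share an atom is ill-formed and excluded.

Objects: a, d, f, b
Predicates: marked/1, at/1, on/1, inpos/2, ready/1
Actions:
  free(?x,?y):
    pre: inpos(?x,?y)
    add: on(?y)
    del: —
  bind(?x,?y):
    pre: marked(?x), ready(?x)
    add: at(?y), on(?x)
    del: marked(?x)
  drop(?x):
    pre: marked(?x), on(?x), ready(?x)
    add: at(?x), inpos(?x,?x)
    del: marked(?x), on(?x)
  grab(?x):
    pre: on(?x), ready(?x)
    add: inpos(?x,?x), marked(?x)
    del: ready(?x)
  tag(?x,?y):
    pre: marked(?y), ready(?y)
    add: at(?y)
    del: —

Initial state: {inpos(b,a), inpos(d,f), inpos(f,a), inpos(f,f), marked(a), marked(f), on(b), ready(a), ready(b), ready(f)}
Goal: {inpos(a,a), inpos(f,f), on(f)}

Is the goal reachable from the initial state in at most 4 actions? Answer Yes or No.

1. free(d,f)  →  {inpos(b,a), inpos(d,f), inpos(f,a), inpos(f,f), marked(a), marked(f), on(b), on(f), ready(a), ready(b), ready(f)}
2. free(f,a)  →  {inpos(b,a), inpos(d,f), inpos(f,a), inpos(f,f), marked(a), marked(f), on(a), on(b), on(f), ready(a), ready(b), ready(f)}
3. drop(a)  →  {at(a), inpos(a,a), inpos(b,a), inpos(d,f), inpos(f,a), inpos(f,f), marked(f), on(b), on(f), ready(a), ready(b), ready(f)}
optimal plan length = 3; 3 ≤ 4

Yes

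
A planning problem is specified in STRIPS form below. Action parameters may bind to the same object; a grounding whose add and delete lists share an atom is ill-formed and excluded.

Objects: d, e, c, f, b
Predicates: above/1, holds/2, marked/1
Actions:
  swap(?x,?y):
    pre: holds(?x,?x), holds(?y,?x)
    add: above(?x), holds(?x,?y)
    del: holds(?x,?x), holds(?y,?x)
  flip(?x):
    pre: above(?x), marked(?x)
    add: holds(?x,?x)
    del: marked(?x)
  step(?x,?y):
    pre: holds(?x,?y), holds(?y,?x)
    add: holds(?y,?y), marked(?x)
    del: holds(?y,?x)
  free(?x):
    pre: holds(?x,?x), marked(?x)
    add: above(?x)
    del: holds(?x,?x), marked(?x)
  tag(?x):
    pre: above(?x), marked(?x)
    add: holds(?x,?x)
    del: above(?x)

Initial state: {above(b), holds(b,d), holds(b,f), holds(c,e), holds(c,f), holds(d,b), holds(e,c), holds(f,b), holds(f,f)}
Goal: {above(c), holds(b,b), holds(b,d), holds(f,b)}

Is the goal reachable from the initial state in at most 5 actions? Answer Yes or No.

Yes

1. step(e,c)  →  {above(b), holds(b,d), holds(b,f), holds(c,c), holds(c,f), holds(d,b), holds(e,c), holds(f,b), holds(f,f), marked(e)}
2. swap(c,e)  →  {above(b), above(c), holds(b,d), holds(b,f), holds(c,e), holds(c,f), holds(d,b), holds(f,b), holds(f,f), marked(e)}
3. step(f,b)  →  {above(b), above(c), holds(b,b), holds(b,d), holds(c,e), holds(c,f), holds(d,b), holds(f,b), holds(f,f), marked(e), marked(f)}
optimal plan length = 3; 3 ≤ 5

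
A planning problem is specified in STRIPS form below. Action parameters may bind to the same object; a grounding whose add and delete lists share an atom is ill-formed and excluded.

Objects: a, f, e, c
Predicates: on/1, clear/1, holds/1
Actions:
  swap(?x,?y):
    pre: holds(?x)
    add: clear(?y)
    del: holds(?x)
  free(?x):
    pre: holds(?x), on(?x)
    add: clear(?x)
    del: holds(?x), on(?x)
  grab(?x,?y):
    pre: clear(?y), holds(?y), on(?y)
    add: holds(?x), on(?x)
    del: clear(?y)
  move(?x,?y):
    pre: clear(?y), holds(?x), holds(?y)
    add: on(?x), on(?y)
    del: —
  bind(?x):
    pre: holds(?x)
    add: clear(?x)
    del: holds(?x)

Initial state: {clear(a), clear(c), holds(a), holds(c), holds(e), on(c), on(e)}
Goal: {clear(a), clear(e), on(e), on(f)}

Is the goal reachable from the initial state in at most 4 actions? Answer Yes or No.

Yes

1. swap(a,e)  →  {clear(a), clear(c), clear(e), holds(c), holds(e), on(c), on(e)}
2. grab(f,c)  →  {clear(a), clear(e), holds(c), holds(e), holds(f), on(c), on(e), on(f)}
optimal plan length = 2; 2 ≤ 4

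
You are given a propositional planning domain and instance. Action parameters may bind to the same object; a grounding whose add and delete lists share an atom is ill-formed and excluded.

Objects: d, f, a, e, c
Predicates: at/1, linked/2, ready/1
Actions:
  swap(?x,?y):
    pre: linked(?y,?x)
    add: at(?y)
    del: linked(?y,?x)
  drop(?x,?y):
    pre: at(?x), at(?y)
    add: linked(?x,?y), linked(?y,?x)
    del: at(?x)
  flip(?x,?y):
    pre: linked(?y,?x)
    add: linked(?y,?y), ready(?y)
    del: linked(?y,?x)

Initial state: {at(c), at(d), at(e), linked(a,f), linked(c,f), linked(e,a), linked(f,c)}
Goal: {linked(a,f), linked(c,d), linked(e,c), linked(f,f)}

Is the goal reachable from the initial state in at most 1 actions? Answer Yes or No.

No

1. drop(d,c)  →  {at(c), at(e), linked(a,f), linked(c,d), linked(c,f), linked(d,c), linked(e,a), linked(f,c)}
2. drop(e,c)  →  {at(c), linked(a,f), linked(c,d), linked(c,e), linked(c,f), linked(d,c), linked(e,a), linked(e,c), linked(f,c)}
3. flip(c,f)  →  {at(c), linked(a,f), linked(c,d), linked(c,e), linked(c,f), linked(d,c), linked(e,a), linked(e,c), linked(f,f), ready(f)}
optimal plan length = 3; 3 > 1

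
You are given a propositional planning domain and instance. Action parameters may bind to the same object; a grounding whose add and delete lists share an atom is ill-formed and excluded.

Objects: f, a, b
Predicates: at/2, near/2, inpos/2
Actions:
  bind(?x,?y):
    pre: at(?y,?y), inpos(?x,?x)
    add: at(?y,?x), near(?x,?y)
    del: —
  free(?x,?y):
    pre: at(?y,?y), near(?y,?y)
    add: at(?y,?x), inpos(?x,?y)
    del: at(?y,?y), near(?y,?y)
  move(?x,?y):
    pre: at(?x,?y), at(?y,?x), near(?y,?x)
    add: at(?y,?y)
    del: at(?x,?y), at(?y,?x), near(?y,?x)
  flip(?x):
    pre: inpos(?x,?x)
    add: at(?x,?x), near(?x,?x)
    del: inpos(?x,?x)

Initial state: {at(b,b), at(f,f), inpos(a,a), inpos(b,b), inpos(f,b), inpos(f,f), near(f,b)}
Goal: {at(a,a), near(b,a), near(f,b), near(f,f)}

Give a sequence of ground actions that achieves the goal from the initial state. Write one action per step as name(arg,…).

bind(f,f); flip(a); bind(b,a)

1. bind(f,f)  →  {at(b,b), at(f,f), inpos(a,a), inpos(b,b), inpos(f,b), inpos(f,f), near(f,b), near(f,f)}
2. flip(a)  →  {at(a,a), at(b,b), at(f,f), inpos(b,b), inpos(f,b), inpos(f,f), near(a,a), near(f,b), near(f,f)}
3. bind(b,a)  →  {at(a,a), at(a,b), at(b,b), at(f,f), inpos(b,b), inpos(f,b), inpos(f,f), near(a,a), near(b,a), near(f,b), near(f,f)}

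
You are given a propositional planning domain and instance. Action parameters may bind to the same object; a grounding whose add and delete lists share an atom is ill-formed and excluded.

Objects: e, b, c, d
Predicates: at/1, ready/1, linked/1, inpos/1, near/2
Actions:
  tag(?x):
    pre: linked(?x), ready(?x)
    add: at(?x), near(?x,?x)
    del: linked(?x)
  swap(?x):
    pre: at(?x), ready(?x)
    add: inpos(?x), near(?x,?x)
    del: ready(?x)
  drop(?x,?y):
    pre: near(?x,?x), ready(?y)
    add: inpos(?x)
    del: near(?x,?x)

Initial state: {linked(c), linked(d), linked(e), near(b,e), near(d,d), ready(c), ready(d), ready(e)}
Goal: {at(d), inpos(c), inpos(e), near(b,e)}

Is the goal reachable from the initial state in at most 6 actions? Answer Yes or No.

Yes

1. tag(e)  →  {at(e), linked(c), linked(d), near(b,e), near(d,d), near(e,e), ready(c), ready(d), ready(e)}
2. tag(c)  →  {at(c), at(e), linked(d), near(b,e), near(c,c), near(d,d), near(e,e), ready(c), ready(d), ready(e)}
3. tag(d)  →  {at(c), at(d), at(e), near(b,e), near(c,c), near(d,d), near(e,e), ready(c), ready(d), ready(e)}
4. swap(e)  →  {at(c), at(d), at(e), inpos(e), near(b,e), near(c,c), near(d,d), near(e,e), ready(c), ready(d)}
5. swap(c)  →  {at(c), at(d), at(e), inpos(c), inpos(e), near(b,e), near(c,c), near(d,d), near(e,e), ready(d)}
optimal plan length = 5; 5 ≤ 6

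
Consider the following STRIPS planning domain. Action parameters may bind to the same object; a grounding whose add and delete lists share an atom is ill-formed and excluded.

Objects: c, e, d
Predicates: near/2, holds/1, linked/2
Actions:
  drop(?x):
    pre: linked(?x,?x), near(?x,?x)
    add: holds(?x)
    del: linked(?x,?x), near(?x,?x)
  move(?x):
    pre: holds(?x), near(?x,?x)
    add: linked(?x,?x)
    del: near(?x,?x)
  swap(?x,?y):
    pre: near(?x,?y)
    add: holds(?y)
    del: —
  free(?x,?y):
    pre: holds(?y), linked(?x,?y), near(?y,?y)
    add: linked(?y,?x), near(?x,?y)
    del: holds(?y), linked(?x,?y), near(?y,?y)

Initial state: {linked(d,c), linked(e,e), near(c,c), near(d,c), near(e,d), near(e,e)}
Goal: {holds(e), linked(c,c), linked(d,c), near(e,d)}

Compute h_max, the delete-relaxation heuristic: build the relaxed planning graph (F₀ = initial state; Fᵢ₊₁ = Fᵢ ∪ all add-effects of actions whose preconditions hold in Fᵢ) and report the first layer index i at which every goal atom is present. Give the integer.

2

F0 = init (6 atoms)
F1 = F0 ∪ {holds(c), holds(d), holds(e)}  (9 atoms)
F2 = F1 ∪ {linked(c,c), linked(c,d)}  (11 atoms)
goal ⊆ F2  ⇒  h_max = 2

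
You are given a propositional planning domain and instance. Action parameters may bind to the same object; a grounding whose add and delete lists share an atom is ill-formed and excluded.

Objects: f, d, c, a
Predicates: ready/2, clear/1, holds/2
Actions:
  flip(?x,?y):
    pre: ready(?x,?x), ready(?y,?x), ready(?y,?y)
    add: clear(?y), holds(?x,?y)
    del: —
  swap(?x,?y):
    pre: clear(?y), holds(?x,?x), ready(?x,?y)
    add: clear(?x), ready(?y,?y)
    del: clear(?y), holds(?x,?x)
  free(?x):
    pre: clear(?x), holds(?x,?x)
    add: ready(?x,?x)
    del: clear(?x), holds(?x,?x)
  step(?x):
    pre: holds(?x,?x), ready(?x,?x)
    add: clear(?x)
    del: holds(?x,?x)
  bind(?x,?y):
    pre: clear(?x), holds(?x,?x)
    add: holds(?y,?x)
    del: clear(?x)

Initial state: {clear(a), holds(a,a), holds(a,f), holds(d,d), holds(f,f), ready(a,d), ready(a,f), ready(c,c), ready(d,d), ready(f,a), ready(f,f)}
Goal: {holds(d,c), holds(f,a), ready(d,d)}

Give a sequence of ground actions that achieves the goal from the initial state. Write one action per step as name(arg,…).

1. flip(c,c)  →  {clear(a), clear(c), holds(a,a), holds(a,f), holds(c,c), holds(d,d), holds(f,f), ready(a,d), ready(a,f), ready(c,c), ready(d,d), ready(f,a), ready(f,f)}
2. bind(c,d)  →  {clear(a), holds(a,a), holds(a,f), holds(c,c), holds(d,c), holds(d,d), holds(f,f), ready(a,d), ready(a,f), ready(c,c), ready(d,d), ready(f,a), ready(f,f)}
3. bind(a,f)  →  {holds(a,a), holds(a,f), holds(c,c), holds(d,c), holds(d,d), holds(f,a), holds(f,f), ready(a,d), ready(a,f), ready(c,c), ready(d,d), ready(f,a), ready(f,f)}

flip(c,c); bind(c,d); bind(a,f)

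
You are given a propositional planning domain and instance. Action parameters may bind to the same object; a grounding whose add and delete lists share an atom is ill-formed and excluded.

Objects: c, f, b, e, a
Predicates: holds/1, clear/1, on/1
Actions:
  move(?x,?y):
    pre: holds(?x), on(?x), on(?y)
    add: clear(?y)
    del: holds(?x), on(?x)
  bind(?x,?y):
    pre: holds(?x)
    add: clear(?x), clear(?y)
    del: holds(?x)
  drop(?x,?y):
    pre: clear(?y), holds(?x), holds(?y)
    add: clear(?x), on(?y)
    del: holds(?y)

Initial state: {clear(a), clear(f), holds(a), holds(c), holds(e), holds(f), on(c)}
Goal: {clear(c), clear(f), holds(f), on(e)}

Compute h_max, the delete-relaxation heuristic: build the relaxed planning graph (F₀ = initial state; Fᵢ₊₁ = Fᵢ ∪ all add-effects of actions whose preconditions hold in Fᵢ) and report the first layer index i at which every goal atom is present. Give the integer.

2

F0 = init (7 atoms)
F1 = F0 ∪ {clear(b), clear(c), clear(e), on(a), on(f)}  (12 atoms)
F2 = F1 ∪ {on(e)}  (13 atoms)
goal ⊆ F2  ⇒  h_max = 2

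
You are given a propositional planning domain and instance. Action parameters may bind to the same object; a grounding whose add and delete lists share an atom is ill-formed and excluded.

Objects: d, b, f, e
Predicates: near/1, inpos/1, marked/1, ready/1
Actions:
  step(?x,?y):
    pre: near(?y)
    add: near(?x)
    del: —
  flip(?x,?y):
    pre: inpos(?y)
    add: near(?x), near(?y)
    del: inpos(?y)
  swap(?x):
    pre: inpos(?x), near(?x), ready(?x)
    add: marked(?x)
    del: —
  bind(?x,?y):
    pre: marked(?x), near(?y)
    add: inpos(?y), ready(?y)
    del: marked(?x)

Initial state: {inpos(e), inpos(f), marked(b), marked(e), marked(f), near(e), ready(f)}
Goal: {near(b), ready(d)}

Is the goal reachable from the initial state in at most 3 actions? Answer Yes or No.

1. step(d,e)  →  {inpos(e), inpos(f), marked(b), marked(e), marked(f), near(d), near(e), ready(f)}
2. step(b,d)  →  {inpos(e), inpos(f), marked(b), marked(e), marked(f), near(b), near(d), near(e), ready(f)}
3. bind(b,d)  →  {inpos(d), inpos(e), inpos(f), marked(e), marked(f), near(b), near(d), near(e), ready(d), ready(f)}
optimal plan length = 3; 3 ≤ 3

Yes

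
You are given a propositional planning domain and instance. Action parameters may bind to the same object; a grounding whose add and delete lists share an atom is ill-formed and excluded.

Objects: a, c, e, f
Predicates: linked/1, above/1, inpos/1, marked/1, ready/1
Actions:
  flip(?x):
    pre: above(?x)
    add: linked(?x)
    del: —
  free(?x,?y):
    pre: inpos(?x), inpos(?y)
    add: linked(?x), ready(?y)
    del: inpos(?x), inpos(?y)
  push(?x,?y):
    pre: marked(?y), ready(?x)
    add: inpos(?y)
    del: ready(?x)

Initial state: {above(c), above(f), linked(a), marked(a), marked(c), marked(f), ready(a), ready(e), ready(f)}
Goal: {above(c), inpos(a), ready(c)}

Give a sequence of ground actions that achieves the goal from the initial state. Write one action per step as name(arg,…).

1. push(a,a)  →  {above(c), above(f), inpos(a), linked(a), marked(a), marked(c), marked(f), ready(e), ready(f)}
2. push(e,c)  →  {above(c), above(f), inpos(a), inpos(c), linked(a), marked(a), marked(c), marked(f), ready(f)}
3. free(c,c)  →  {above(c), above(f), inpos(a), linked(a), linked(c), marked(a), marked(c), marked(f), ready(c), ready(f)}

push(a,a); push(e,c); free(c,c)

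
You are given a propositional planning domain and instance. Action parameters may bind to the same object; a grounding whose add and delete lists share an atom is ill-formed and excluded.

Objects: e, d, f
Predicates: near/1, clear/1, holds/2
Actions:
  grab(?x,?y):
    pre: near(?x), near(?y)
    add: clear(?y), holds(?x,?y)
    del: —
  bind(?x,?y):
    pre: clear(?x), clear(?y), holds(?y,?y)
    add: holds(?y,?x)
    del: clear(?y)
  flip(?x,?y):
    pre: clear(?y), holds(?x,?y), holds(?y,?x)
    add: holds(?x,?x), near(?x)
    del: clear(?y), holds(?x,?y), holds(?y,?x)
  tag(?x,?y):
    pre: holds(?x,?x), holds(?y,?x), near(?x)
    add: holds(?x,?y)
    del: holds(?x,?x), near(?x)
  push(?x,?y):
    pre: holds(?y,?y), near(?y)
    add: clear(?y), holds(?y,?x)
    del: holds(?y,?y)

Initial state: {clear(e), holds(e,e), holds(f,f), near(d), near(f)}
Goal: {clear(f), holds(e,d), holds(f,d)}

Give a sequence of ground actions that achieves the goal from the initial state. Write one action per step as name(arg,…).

1. grab(d,d)  →  {clear(d), clear(e), holds(d,d), holds(e,e), holds(f,f), near(d), near(f)}
2. bind(d,e)  →  {clear(d), holds(d,d), holds(e,d), holds(e,e), holds(f,f), near(d), near(f)}
3. push(d,f)  →  {clear(d), clear(f), holds(d,d), holds(e,d), holds(e,e), holds(f,d), near(d), near(f)}

grab(d,d); bind(d,e); push(d,f)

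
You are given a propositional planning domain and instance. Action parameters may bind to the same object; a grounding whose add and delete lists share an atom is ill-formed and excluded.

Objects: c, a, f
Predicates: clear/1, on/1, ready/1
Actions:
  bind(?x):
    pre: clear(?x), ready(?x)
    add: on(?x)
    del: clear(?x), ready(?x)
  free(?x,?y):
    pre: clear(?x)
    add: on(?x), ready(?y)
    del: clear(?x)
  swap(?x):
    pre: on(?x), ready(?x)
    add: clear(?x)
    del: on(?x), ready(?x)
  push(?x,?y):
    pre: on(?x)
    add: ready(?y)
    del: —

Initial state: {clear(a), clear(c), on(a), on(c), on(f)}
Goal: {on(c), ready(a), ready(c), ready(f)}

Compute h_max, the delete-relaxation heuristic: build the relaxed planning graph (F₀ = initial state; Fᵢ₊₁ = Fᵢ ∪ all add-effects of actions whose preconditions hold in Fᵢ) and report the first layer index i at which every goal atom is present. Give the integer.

1

F0 = init (5 atoms)
F1 = F0 ∪ {ready(a), ready(c), ready(f)}  (8 atoms)
goal ⊆ F1  ⇒  h_max = 1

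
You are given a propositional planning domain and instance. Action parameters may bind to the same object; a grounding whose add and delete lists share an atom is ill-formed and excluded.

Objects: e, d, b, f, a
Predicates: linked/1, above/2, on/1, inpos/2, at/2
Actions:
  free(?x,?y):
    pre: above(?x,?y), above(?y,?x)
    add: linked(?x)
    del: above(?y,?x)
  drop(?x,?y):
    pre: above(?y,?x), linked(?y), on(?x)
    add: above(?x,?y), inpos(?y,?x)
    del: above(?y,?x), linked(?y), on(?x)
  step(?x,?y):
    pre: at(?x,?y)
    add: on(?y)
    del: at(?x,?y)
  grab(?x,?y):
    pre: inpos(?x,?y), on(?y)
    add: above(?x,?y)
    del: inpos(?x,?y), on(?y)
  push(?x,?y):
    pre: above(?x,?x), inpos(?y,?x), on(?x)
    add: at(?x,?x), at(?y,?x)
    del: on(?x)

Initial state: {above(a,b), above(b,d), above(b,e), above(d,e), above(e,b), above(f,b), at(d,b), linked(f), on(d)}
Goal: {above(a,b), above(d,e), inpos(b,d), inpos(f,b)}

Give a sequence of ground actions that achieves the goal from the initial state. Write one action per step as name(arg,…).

1. free(b,e)  →  {above(a,b), above(b,d), above(b,e), above(d,e), above(f,b), at(d,b), linked(b), linked(f), on(d)}
2. drop(d,b)  →  {above(a,b), above(b,e), above(d,b), above(d,e), above(f,b), at(d,b), inpos(b,d), linked(f)}
3. step(d,b)  →  {above(a,b), above(b,e), above(d,b), above(d,e), above(f,b), inpos(b,d), linked(f), on(b)}
4. drop(b,f)  →  {above(a,b), above(b,e), above(b,f), above(d,b), above(d,e), inpos(b,d), inpos(f,b)}

free(b,e); drop(d,b); step(d,b); drop(b,f)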